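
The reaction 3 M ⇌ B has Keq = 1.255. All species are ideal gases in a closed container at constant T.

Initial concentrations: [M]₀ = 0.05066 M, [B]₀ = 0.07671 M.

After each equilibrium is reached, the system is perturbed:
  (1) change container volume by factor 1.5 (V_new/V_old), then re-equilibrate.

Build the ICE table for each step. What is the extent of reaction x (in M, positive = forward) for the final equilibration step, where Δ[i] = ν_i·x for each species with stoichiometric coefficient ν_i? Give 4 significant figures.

Q₀ = 590 vs Keq = 1.255 ⇒ Q>K, reverse
Step 1:
                  M         B
  I         0.05066   0.07671
  C          0.1824  -0.06081
  E          0.2331    0.0159
  solve Keq expr → x = -0.06081; check Q = 1.255
Then change container volume by factor 1.5 (V_new/V_old).
Step 2:
                  M         B
  I          0.1554    0.0106
  C         0.01361 -0.004538
  E           0.169  0.006059
  solve Keq expr → x = -0.004538; check Q = 1.255

x = -0.004538 M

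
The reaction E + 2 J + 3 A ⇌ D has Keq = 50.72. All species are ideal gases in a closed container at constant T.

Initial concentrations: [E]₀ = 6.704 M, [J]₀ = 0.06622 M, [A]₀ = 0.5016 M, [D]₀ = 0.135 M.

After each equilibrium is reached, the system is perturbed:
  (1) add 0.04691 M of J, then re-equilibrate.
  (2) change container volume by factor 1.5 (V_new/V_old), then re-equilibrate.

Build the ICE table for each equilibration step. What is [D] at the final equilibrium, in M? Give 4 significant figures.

Q₀ = 36.39 vs Keq = 50.72 ⇒ Q<K, forward
Step 1:
                    E           J           A           D
  I             6.704     0.06622      0.5016       0.135
  C         -0.003704   -0.007408    -0.01111    0.003704
  E               6.7     0.05881      0.4905      0.1387
  solve Keq expr → x = 0.003704; check Q = 50.72
Then add 0.04691 M of J.
Step 2:
                    E           J           A           D
  I               6.7      0.1057      0.4905      0.1387
  C          -0.01639    -0.03277    -0.04916     0.01639
  E             6.684     0.07295      0.4413      0.1551
  solve Keq expr → x = 0.01639; check Q = 50.72
Then change container volume by factor 1.5 (V_new/V_old).
Step 3:
                    E           J           A           D
  I             4.456     0.04863      0.2942      0.1034
  C           0.02062     0.04123     0.06185    -0.02062
  E             4.477     0.08987      0.3561     0.08278
  solve Keq expr → x = -0.02062; check Q = 50.72

[D]_eq = 0.08278 M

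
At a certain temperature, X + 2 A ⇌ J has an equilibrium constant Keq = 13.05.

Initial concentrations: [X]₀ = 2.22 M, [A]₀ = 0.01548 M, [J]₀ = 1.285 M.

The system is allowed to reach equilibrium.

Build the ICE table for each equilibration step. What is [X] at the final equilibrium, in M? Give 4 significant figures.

Q₀ = 2416 vs Keq = 13.05 ⇒ Q>K, reverse
Step 1:
                  X         A         J
  Initial      2.22   0.01548     1.285
  Change     0.0917    0.1834   -0.0917
  Equil       2.312    0.1989     1.193
  solve Keq expr → x = -0.0917; check Q = 13.05

[X]_eq = 2.312 M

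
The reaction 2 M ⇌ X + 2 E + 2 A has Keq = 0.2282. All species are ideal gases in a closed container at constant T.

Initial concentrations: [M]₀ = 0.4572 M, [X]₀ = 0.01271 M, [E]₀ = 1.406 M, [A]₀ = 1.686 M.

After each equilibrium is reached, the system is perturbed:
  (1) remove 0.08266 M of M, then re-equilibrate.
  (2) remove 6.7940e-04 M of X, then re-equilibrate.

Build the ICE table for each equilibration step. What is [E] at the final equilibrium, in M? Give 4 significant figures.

Q₀ = 0.3417 vs Keq = 0.2282 ⇒ Q>K, reverse
Step 1:
                    M           X           E           A
  Initial      0.4572     0.01271       1.406       1.686
  Change      0.00753   -0.003765    -0.00753    -0.00753
  Equil        0.4647    0.008945       1.398       1.678
  solve Keq expr → x = -0.003765; check Q = 0.2282
Then remove 0.08266 M of M.
Step 2:
                    M           X           E           A
  Initial      0.3821    0.008945       1.398       1.678
  Change     0.005287   -0.002644   -0.005287   -0.005287
  Equil        0.3874    0.006301       1.393       1.673
  solve Keq expr → x = -0.002644; check Q = 0.2282
Then remove 6.7940e-04 M of X.
Step 3:
                    M           X           E           A
  Initial      0.3874    0.005622       1.393       1.673
  Change    -0.001238  6.1885e-04    0.001238    0.001238
  Equil        0.3861    0.006241       1.394       1.674
  solve Keq expr → x = 6.1885e-04; check Q = 0.2282

[E]_eq = 1.394 M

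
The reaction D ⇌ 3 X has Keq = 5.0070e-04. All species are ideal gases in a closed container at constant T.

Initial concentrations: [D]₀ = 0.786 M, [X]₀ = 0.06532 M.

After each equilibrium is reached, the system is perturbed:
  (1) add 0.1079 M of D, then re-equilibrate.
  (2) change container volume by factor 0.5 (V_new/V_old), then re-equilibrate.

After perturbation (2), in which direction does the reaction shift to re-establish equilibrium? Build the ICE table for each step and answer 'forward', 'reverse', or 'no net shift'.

Q₀ = 3.5458e-04 vs Keq = 5.0070e-04 ⇒ Q<K, forward
Step 1:
                   D          X
  I            0.786    0.06532
  C        -0.002627   0.007881
  E           0.7834     0.0732
  solve Keq expr → x = 0.002627; check Q = 5.0070e-04
Then add 0.1079 M of D.
Step 2:
                   D          X
  I           0.8913     0.0732
  C        -0.001062   0.003187
  E           0.8902    0.07639
  solve Keq expr → x = 0.001062; check Q = 5.0070e-04
Then change container volume by factor 0.5 (V_new/V_old).
Step 3:
                   D          X
  I             1.78     0.1528
  C          0.01873    -0.0562
  E            1.799    0.09658
  solve Keq expr → x = -0.01873; check Q = 5.0070e-04

Direction: reverse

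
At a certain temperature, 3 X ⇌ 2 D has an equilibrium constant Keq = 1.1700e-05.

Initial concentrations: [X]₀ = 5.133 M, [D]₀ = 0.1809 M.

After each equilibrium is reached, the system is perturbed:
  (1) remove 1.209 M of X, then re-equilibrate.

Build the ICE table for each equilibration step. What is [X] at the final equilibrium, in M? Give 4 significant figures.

[X]_eq = 4.152 M

Q₀ = 2.4197e-04 vs Keq = 1.1700e-05 ⇒ Q>K, reverse
Step 1:
                   X          D
  Initial      5.133     0.1809
  Change       0.208    -0.1387
  Equil        5.341    0.04222
  solve Keq expr → x = -0.06934; check Q = 1.1700e-05
Then remove 1.209 M of X.
Step 2:
                   X          D
  Initial      4.132    0.04222
  Change     0.01992   -0.01328
  Equil        4.152    0.02894
  solve Keq expr → x = -0.006641; check Q = 1.1700e-05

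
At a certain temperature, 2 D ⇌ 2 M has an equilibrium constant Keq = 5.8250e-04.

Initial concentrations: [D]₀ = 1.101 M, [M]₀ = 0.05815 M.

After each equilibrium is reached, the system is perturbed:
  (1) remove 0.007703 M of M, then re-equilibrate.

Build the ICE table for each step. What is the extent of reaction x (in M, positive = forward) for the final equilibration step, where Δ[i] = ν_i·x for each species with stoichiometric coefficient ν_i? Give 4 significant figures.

x = 0.003761 M

Q₀ = 0.002789 vs Keq = 5.8250e-04 ⇒ Q>K, reverse
Step 1:
                    D           M
  Initial       1.101     0.05815
  Change      0.03083    -0.03083
  Equil         1.132     0.02732
  solve Keq expr → x = -0.01542; check Q = 5.8250e-04
Then remove 0.007703 M of M.
Step 2:
                    D           M
  Initial       1.132     0.01961
  Change    -0.007521    0.007521
  Equil         1.124     0.02714
  solve Keq expr → x = 0.003761; check Q = 5.8250e-04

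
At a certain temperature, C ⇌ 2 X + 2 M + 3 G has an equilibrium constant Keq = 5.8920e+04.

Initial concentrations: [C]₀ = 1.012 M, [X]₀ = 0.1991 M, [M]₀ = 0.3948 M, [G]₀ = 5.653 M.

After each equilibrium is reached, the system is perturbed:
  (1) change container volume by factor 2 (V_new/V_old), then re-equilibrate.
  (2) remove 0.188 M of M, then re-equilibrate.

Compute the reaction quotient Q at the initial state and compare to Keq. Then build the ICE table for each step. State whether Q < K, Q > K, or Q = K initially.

Q₀ = 1.103 vs Keq = 5.8920e+04 ⇒ Q<K, forward
Step 1:
                   C          X          M          G
  I            1.012     0.1991     0.3948      5.653
  C          -0.8578      1.716      1.716      2.573
  E           0.1542      1.915       2.11      8.226
  solve Keq expr → x = 0.8578; check Q = 5.8920e+04
Then change container volume by factor 2 (V_new/V_old).
Step 2:
                   C          X          M          G
  I          0.07712     0.9573      1.055      4.113
  C         -0.07466     0.1493     0.1493      0.224
  E          0.00246      1.107      1.204      4.337
  solve Keq expr → x = 0.07466; check Q = 5.8920e+04
Then remove 0.188 M of M.
Step 3:
                   C          X          M          G
  I          0.00246      1.107      1.016      4.337
  C       -6.9625e-04   0.001392   0.001392   0.002089
  E         0.001764      1.108      1.018      4.339
  solve Keq expr → x = 6.9625e-04; check Q = 5.8920e+04

Q₀ = 1.103; Q < K (proceeds forward)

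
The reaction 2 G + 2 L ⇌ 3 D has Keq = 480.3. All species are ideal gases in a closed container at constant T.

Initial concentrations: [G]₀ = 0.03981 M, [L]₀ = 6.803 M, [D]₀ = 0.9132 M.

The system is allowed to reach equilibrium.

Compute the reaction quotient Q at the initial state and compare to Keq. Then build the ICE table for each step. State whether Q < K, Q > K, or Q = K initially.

Q₀ = 10.38 vs Keq = 480.3 ⇒ Q<K, forward
Step 1:
                    G           L           D
  init        0.03981       6.803      0.9132
  Δ          -0.03344    -0.03344     0.05016
  eq         0.006373        6.77      0.9634
  solve Keq expr → x = 0.01672; check Q = 480.3

Q₀ = 10.38; Q < K (proceeds forward)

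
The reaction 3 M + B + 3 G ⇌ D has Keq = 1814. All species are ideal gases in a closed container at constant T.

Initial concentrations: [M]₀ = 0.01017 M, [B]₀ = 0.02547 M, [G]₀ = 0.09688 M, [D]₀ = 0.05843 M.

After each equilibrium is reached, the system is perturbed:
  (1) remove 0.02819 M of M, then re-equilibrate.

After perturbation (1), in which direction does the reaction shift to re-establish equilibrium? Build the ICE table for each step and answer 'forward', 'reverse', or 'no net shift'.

Q₀ = 2.3985e+09 vs Keq = 1814 ⇒ Q>K, reverse
Step 1:
                    M           B           G           D
  init        0.01017     0.02547     0.09688     0.05843
  Δ            0.1499     0.04998      0.1499    -0.04998
  eq           0.1601     0.07545      0.2468    0.008448
  solve Keq expr → x = -0.04998; check Q = 1814
Then remove 0.02819 M of M.
Step 2:
                    M           B           G           D
  init         0.1319     0.07545      0.2468    0.008448
  Δ          0.006873    0.002291    0.006873   -0.002291
  eq           0.1388     0.07774      0.2537    0.006157
  solve Keq expr → x = -0.002291; check Q = 1814

Direction: reverse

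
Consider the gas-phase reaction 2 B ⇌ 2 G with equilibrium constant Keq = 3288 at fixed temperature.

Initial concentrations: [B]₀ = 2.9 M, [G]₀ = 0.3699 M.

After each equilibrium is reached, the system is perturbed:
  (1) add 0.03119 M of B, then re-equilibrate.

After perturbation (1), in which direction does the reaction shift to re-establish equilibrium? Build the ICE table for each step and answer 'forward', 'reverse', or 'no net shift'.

Q₀ = 0.01627 vs Keq = 3288 ⇒ Q<K, forward
Step 1:
                  B         G
  init          2.9    0.3699
  Δ          -2.844     2.844
  eq        0.05605     3.214
  solve Keq expr → x = 1.422; check Q = 3288
Then add 0.03119 M of B.
Step 2:
                  B         G
  init      0.08724     3.214
  Δ        -0.03066   0.03066
  eq        0.05658     3.245
  solve Keq expr → x = 0.01533; check Q = 3288

Direction: forward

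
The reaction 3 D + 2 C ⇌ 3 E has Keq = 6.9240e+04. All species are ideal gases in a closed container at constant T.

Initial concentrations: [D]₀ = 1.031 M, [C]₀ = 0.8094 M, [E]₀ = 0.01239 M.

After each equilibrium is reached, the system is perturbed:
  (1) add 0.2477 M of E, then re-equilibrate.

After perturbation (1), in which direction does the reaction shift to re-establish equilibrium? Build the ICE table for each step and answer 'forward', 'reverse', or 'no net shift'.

Direction: reverse

Q₀ = 2.6492e-06 vs Keq = 6.9240e+04 ⇒ Q<K, forward
Step 1:
                  D         C         E
  I           1.031    0.8094   0.01239
  C          -0.955   -0.6367     0.955
  E         0.07597    0.1727    0.9674
  solve Keq expr → x = 0.3183; check Q = 6.9240e+04
Then add 0.2477 M of E.
Step 2:
                  D         C         E
  I         0.07597    0.1727     1.215
  C         0.01485  0.009898  -0.01485
  E         0.09081    0.1826       1.2
  solve Keq expr → x = -0.004949; check Q = 6.9240e+04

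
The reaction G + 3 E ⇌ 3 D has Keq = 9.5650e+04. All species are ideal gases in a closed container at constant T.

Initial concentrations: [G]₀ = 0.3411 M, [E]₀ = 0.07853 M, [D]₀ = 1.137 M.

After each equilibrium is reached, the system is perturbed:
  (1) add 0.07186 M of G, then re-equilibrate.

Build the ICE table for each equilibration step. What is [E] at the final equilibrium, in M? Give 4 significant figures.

[E]_eq = 0.03508 M

Q₀ = 8898 vs Keq = 9.5650e+04 ⇒ Q<K, forward
Step 1:
                  G         E         D
  I          0.3411   0.07853     1.137
  C        -0.01372  -0.04115   0.04115
  E          0.3274   0.03738     1.178
  solve Keq expr → x = 0.01372; check Q = 9.5650e+04
Then add 0.07186 M of G.
Step 2:
                  G         E         D
  I          0.3992   0.03738     1.178
  C       -7.6721e-04 -0.002302  0.002302
  E          0.3985   0.03508      1.18
  solve Keq expr → x = 7.6721e-04; check Q = 9.5650e+04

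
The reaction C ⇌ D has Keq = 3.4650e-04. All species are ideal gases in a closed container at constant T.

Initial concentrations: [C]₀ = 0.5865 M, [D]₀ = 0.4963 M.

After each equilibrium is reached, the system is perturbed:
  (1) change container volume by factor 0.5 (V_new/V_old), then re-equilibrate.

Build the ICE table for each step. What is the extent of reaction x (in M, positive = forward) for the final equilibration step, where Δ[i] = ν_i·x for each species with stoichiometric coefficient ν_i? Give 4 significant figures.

Q₀ = 0.8462 vs Keq = 3.4650e-04 ⇒ Q>K, reverse
Step 1:
                    C           D
  Initial      0.5865      0.4963
  Change       0.4959     -0.4959
  Equil         1.082  3.7506e-04
  solve Keq expr → x = -0.4959; check Q = 3.4650e-04
Then change container volume by factor 0.5 (V_new/V_old).
Step 2:
                    C           D
  Initial       2.165  7.5012e-04
  Change            0           0
  Equil         2.165  7.5012e-04
  solve Keq expr → x = 0; check Q = 3.4650e-04

x = 0 M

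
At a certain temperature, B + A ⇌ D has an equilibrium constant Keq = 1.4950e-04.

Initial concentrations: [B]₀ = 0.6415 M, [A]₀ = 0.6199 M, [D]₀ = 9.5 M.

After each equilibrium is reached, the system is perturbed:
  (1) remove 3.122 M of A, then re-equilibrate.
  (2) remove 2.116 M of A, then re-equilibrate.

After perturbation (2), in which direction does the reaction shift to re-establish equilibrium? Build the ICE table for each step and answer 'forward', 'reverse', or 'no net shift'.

Direction: reverse

Q₀ = 23.89 vs Keq = 1.4950e-04 ⇒ Q>K, reverse
Step 1:
                  B         A         D
  I          0.6415    0.6199       9.5
  C           9.485     9.485    -9.485
  E           10.13      10.1    0.0153
  solve Keq expr → x = -9.485; check Q = 1.4950e-04
Then remove 3.122 M of A.
Step 2:
                  B         A         D
  I           10.13     6.983    0.0153
  C        0.004714  0.004714 -0.004714
  E           10.13     6.987   0.01058
  solve Keq expr → x = -0.004714; check Q = 1.4950e-04
Then remove 2.116 M of A.
Step 3:
                  B         A         D
  I           10.13     4.871   0.01058
  C        0.003198  0.003198 -0.003198
  E           10.13     4.875  0.007385
  solve Keq expr → x = -0.003198; check Q = 1.4950e-04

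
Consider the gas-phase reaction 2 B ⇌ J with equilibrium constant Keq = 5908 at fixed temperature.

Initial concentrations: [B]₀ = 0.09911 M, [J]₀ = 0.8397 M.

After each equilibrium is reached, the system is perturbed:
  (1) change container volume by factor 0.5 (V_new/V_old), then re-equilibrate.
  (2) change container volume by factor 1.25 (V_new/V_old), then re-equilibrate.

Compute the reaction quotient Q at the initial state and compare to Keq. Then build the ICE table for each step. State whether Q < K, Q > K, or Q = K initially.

Q₀ = 85.48 vs Keq = 5908 ⇒ Q<K, forward
Step 1:
                  B         J
  init      0.09911    0.8397
  Δ        -0.08688   0.04344
  eq        0.01223    0.8831
  solve Keq expr → x = 0.04344; check Q = 5908
Then change container volume by factor 0.5 (V_new/V_old).
Step 2:
                  B         J
  init      0.02445     1.766
  Δ       -0.007145  0.003572
  eq        0.01731      1.77
  solve Keq expr → x = 0.003572; check Q = 5908
Then change container volume by factor 1.25 (V_new/V_old).
Step 3:
                  B         J
  init      0.01385     1.416
  Δ         0.00163 -8.1495e-04
  eq        0.01548     1.415
  solve Keq expr → x = -8.1495e-04; check Q = 5908

Q₀ = 85.48; Q < K (proceeds forward)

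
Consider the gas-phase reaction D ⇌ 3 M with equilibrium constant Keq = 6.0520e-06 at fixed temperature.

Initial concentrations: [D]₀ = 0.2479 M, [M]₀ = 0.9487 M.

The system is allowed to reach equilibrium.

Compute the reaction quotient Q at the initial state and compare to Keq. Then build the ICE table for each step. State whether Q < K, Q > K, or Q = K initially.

Q₀ = 3.444 vs Keq = 6.0520e-06 ⇒ Q>K, reverse
Step 1:
                  D         M
  init       0.2479    0.9487
  Δ          0.3112   -0.9337
  eq         0.5591   0.01501
  solve Keq expr → x = -0.3112; check Q = 6.0520e-06

Q₀ = 3.444; Q > K (proceeds reverse)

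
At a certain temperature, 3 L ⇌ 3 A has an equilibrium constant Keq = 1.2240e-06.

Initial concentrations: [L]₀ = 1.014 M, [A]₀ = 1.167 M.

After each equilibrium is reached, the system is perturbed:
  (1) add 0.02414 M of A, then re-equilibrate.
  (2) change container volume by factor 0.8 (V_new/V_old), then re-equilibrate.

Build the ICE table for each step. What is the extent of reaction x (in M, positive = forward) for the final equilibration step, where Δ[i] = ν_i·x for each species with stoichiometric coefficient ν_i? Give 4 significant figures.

Q₀ = 1.524 vs Keq = 1.2240e-06 ⇒ Q>K, reverse
Step 1:
                    L           A
  Initial       1.014       1.167
  Change        1.144      -1.144
  Equil         2.158     0.02308
  solve Keq expr → x = -0.3813; check Q = 1.2240e-06
Then add 0.02414 M of A.
Step 2:
                    L           A
  Initial       2.158     0.04722
  Change      0.02388    -0.02388
  Equil         2.182     0.02334
  solve Keq expr → x = -0.007962; check Q = 1.2240e-06
Then change container volume by factor 0.8 (V_new/V_old).
Step 3:
                    L           A
  Initial       2.727     0.02917
  Change            0           0
  Equil         2.727     0.02917
  solve Keq expr → x = 0; check Q = 1.2240e-06

x = 0 M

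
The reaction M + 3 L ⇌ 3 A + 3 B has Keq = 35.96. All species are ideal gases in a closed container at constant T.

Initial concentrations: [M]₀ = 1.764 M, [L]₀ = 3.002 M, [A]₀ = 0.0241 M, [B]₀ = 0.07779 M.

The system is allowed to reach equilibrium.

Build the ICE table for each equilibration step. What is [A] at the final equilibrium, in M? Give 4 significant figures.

[A]_eq = 1.922 M

Q₀ = 1.3807e-10 vs Keq = 35.96 ⇒ Q<K, forward
Step 1:
                    M           L           A           B
  Initial       1.764       3.002      0.0241     0.07779
  Change      -0.6326      -1.898       1.898       1.898
  Equil         1.131       1.104       1.922       1.976
  solve Keq expr → x = 0.6326; check Q = 35.96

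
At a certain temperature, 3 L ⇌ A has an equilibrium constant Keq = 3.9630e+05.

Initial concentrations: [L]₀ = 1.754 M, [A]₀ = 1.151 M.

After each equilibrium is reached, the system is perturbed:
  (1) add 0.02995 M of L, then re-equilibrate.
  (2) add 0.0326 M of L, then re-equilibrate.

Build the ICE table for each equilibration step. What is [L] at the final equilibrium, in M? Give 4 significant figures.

Q₀ = 0.2133 vs Keq = 3.9630e+05 ⇒ Q<K, forward
Step 1:
                   L          A
  init         1.754      1.151
  Δ           -1.738     0.5792
  eq         0.01634       1.73
  solve Keq expr → x = 0.5792; check Q = 3.9630e+05
Then add 0.02995 M of L.
Step 2:
                   L          A
  init       0.04629       1.73
  Δ         -0.02992   0.009973
  eq         0.01638       1.74
  solve Keq expr → x = 0.009973; check Q = 3.9630e+05
Then add 0.0326 M of L.
Step 3:
                   L          A
  init       0.04898       1.74
  Δ         -0.03257    0.01086
  eq         0.01641      1.751
  solve Keq expr → x = 0.01086; check Q = 3.9630e+05

[L]_eq = 0.01641 M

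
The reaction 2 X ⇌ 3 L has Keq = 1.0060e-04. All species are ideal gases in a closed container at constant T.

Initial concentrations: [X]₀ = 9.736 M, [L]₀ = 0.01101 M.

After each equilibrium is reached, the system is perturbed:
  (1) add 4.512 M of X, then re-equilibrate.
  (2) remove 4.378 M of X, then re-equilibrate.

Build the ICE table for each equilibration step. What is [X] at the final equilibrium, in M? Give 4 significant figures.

[X]_eq = 9.736 M

Q₀ = 1.4080e-08 vs Keq = 1.0060e-04 ⇒ Q<K, forward
Step 1:
                    X           L
  Initial       9.736     0.01101
  Change      -0.1327      0.1991
  Equil         9.603      0.2101
  solve Keq expr → x = 0.06637; check Q = 1.0060e-04
Then add 4.512 M of X.
Step 2:
                    X           L
  Initial       14.12      0.2101
  Change     -0.04066     0.06099
  Equil         14.07      0.2711
  solve Keq expr → x = 0.02033; check Q = 1.0060e-04
Then remove 4.378 M of X.
Step 3:
                    X           L
  Initial       9.697      0.2711
  Change      0.03937    -0.05906
  Equil         9.736      0.2121
  solve Keq expr → x = -0.01969; check Q = 1.0060e-04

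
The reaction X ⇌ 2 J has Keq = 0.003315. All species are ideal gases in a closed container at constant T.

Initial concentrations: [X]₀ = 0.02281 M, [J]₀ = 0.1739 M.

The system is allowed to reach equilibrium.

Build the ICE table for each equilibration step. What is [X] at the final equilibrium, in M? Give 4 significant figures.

Q₀ = 1.326 vs Keq = 0.003315 ⇒ Q>K, reverse
Step 1:
                  X         J
  Initial   0.02281    0.1739
  Change    0.07782   -0.1556
  Equil      0.1006   0.01826
  solve Keq expr → x = -0.07782; check Q = 0.003315

[X]_eq = 0.1006 M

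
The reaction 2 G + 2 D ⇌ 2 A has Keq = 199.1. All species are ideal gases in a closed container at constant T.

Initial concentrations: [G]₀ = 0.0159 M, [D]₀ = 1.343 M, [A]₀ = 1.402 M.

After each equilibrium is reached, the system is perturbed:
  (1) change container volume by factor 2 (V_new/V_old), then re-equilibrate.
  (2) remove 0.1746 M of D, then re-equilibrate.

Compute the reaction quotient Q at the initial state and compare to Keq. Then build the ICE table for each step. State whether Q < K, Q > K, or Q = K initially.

Q₀ = 4311; Q > K (proceeds reverse)

Q₀ = 4311 vs Keq = 199.1 ⇒ Q>K, reverse
Step 1:
                   G          D          A
  Initial     0.0159      1.343      1.402
  Change     0.05262    0.05262   -0.05262
  Equil      0.06852      1.396      1.349
  solve Keq expr → x = -0.02631; check Q = 199.1
Then change container volume by factor 2 (V_new/V_old).
Step 2:
                   G          D          A
  Initial    0.03426     0.6978     0.6747
  Change     0.02875    0.02875   -0.02875
  Equil      0.06301     0.7266     0.6459
  solve Keq expr → x = -0.01437; check Q = 199.1
Then remove 0.1746 M of D.
Step 3:
                   G          D          A
  Initial    0.06301      0.552     0.6459
  Change     0.01568    0.01568   -0.01568
  Equil      0.07869     0.5676     0.6303
  solve Keq expr → x = -0.007841; check Q = 199.1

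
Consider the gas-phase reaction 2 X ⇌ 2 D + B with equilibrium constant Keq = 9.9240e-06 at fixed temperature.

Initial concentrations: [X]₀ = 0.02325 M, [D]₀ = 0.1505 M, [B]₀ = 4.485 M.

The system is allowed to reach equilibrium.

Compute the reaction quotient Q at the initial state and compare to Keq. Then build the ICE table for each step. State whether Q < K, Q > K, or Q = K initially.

Q₀ = 187.9; Q > K (proceeds reverse)

Q₀ = 187.9 vs Keq = 9.9240e-06 ⇒ Q>K, reverse
Step 1:
                   X          D          B
  Initial    0.02325     0.1505      4.485
  Change      0.1502    -0.1502   -0.07512
  Equil       0.1735 2.6026e-04       4.41
  solve Keq expr → x = -0.07512; check Q = 9.9240e-06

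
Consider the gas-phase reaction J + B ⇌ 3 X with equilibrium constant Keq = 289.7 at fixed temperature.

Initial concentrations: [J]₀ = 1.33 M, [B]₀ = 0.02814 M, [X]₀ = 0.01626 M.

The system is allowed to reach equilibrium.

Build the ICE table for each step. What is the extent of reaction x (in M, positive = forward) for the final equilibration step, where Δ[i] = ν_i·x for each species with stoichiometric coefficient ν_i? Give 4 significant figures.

Q₀ = 1.1486e-04 vs Keq = 289.7 ⇒ Q<K, forward
Step 1:
                    J           B           X
  init           1.33     0.02814     0.01626
  Δ          -0.02814    -0.02814     0.08441
  eq            1.302  2.7053e-06      0.1007
  solve Keq expr → x = 0.02814; check Q = 289.7

x = 0.02814 M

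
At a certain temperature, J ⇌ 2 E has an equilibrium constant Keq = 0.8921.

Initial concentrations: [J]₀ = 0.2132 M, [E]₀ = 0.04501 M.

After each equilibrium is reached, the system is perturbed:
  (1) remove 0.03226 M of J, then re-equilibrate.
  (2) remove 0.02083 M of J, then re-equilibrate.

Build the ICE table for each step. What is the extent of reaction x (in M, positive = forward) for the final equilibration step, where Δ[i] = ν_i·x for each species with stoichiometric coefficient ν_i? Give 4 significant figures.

Q₀ = 0.009502 vs Keq = 0.8921 ⇒ Q<K, forward
Step 1:
                    J           E
  init         0.2132     0.04501
  Δ           -0.1209      0.2419
  eq          0.09226      0.2869
  solve Keq expr → x = 0.1209; check Q = 0.8921
Then remove 0.03226 M of J.
Step 2:
                    J           E
  init           0.06      0.2869
  Δ           0.01452    -0.02905
  eq          0.07452      0.2578
  solve Keq expr → x = -0.01452; check Q = 0.8921
Then remove 0.02083 M of J.
Step 3:
                    J           E
  init        0.05369      0.2578
  Δ          0.009863    -0.01973
  eq          0.06356      0.2381
  solve Keq expr → x = -0.009863; check Q = 0.8921

x = -0.009863 M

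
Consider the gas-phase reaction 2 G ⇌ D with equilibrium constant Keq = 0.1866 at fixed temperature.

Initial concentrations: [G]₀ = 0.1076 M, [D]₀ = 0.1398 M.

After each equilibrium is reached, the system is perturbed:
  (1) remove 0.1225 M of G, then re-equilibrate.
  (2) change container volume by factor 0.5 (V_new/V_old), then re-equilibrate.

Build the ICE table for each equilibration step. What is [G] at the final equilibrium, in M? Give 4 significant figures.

[G]_eq = 0.4529 M

Q₀ = 12.07 vs Keq = 0.1866 ⇒ Q>K, reverse
Step 1:
                   G          D
  Initial     0.1076     0.1398
  Change      0.2356    -0.1178
  Equil       0.3432    0.02198
  solve Keq expr → x = -0.1178; check Q = 0.1866
Then remove 0.1225 M of G.
Step 2:
                   G          D
  Initial     0.2207    0.02198
  Change     0.02198   -0.01099
  Equil       0.2427    0.01099
  solve Keq expr → x = -0.01099; check Q = 0.1866
Then change container volume by factor 0.5 (V_new/V_old).
Step 3:
                   G          D
  Initial     0.4854    0.02199
  Change    -0.03257    0.01628
  Equil       0.4529    0.03827
  solve Keq expr → x = 0.01628; check Q = 0.1866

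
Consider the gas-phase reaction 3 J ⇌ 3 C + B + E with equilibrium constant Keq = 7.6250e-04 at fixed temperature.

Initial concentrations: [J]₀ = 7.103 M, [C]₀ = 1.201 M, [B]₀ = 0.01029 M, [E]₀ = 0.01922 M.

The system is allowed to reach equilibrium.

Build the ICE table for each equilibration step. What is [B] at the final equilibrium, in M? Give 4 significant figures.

[B]_eq = 0.1948 M

Q₀ = 9.5603e-07 vs Keq = 7.6250e-04 ⇒ Q<K, forward
Step 1:
                    J           C           B           E
  init          7.103       1.201     0.01029     0.01922
  Δ           -0.5534      0.5534      0.1845      0.1845
  eq             6.55       1.754      0.1948      0.2037
  solve Keq expr → x = 0.1845; check Q = 7.6250e-04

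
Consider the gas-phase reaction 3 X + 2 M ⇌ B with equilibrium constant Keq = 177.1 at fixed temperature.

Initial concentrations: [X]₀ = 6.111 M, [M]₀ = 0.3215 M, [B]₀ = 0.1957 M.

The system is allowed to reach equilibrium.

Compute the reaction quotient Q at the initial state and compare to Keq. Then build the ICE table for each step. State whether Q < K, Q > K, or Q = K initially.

Q₀ = 0.008296 vs Keq = 177.1 ⇒ Q<K, forward
Step 1:
                  X         M         B
  init        6.111    0.3215    0.1957
  Δ         -0.4772   -0.3182    0.1591
  eq          5.634  0.003347    0.3548
  solve Keq expr → x = 0.1591; check Q = 177.1

Q₀ = 0.008296; Q < K (proceeds forward)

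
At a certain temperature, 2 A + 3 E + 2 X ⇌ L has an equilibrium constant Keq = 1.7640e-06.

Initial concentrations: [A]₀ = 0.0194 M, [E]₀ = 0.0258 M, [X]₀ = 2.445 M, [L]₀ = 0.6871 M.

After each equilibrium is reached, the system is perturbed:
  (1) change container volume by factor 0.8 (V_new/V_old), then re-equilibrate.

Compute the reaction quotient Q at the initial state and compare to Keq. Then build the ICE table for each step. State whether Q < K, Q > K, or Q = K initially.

Q₀ = 1.7783e+07; Q > K (proceeds reverse)

Q₀ = 1.7783e+07 vs Keq = 1.7640e-06 ⇒ Q>K, reverse
Step 1:
                   A          E          X          L
  I           0.0194     0.0258      2.445     0.6871
  C            1.373       2.06      1.373    -0.6866
  E            1.393      2.086      3.818 4.5262e-04
  solve Keq expr → x = -0.6866; check Q = 1.7640e-06
Then change container volume by factor 0.8 (V_new/V_old).
Step 2:
                   A          E          X          L
  I            1.741      2.607      4.773 5.6577e-04
  C         -0.00314  -0.004711   -0.00314    0.00157
  E            1.738      2.602       4.77   0.002136
  solve Keq expr → x = 0.00157; check Q = 1.7640e-06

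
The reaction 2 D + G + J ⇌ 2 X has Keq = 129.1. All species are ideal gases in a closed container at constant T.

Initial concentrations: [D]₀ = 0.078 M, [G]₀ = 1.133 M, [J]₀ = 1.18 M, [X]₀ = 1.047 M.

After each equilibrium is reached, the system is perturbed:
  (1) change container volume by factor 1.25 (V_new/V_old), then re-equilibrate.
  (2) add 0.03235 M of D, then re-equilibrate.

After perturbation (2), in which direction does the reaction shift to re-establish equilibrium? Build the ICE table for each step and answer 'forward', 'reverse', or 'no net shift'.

Q₀ = 134.8 vs Keq = 129.1 ⇒ Q>K, reverse
Step 1:
                  D         G         J         X
  init        0.078     1.133      1.18     1.047
  Δ        0.001526 7.6287e-04 7.6287e-04 -0.001526
  eq        0.07953     1.134     1.181     1.045
  solve Keq expr → x = -7.6287e-04; check Q = 129.1
Then change container volume by factor 1.25 (V_new/V_old).
Step 2:
                  D         G         J         X
  init      0.06362     0.907    0.9446    0.8364
  Δ         0.01399  0.006994  0.006994  -0.01399
  eq        0.07761     0.914    0.9516    0.8224
  solve Keq expr → x = -0.006994; check Q = 129.1
Then add 0.03235 M of D.
Step 3:
                  D         G         J         X
  init         0.11     0.914    0.9516    0.8224
  Δ        -0.02842  -0.01421  -0.01421   0.02842
  eq        0.08153    0.8998    0.9374    0.8508
  solve Keq expr → x = 0.01421; check Q = 129.1

Direction: forward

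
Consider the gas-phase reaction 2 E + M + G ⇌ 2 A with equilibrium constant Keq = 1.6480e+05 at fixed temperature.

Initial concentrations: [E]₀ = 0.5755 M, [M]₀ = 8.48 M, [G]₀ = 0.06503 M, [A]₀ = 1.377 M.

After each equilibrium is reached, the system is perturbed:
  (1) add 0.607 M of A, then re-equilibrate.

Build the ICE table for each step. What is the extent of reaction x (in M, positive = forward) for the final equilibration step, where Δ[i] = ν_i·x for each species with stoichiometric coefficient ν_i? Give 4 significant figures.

Q₀ = 10.38 vs Keq = 1.6480e+05 ⇒ Q<K, forward
Step 1:
                    E           M           G           A
  init         0.5755        8.48     0.06503       1.377
  Δ             -0.13    -0.06502    -0.06502        0.13
  eq           0.4455       8.415  8.2534e-06       1.507
  solve Keq expr → x = 0.06502; check Q = 1.6480e+05
Then add 0.607 M of A.
Step 2:
                    E           M           G           A
  init         0.4455       8.415  8.2534e-06       2.114
  Δ        1.5972e-05  7.9860e-06  7.9860e-06 -1.5972e-05
  eq           0.4455       8.415  1.6239e-05       2.114
  solve Keq expr → x = -7.9860e-06; check Q = 1.6480e+05

x = -7.9860e-06 M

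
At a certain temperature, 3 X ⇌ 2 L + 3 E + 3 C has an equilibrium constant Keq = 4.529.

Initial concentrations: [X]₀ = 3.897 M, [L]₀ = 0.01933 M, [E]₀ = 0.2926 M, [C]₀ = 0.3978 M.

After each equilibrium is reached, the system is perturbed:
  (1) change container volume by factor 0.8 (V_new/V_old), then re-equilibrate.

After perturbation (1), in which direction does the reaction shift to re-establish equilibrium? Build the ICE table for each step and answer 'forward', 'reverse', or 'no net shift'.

Direction: reverse

Q₀ = 9.9561e-09 vs Keq = 4.529 ⇒ Q<K, forward
Step 1:
                  X         L         E         C
  I           3.897   0.01933    0.2926    0.3978
  C          -1.573     1.049     1.573     1.573
  E           2.324     1.068     1.866     1.971
  solve Keq expr → x = 0.5245; check Q = 4.529
Then change container volume by factor 0.8 (V_new/V_old).
Step 2:
                  X         L         E         C
  I           2.904     1.335     2.333     2.464
  C          0.2378   -0.1585   -0.2378   -0.2378
  E           3.142     1.177     2.095     2.226
  solve Keq expr → x = -0.07926; check Q = 4.529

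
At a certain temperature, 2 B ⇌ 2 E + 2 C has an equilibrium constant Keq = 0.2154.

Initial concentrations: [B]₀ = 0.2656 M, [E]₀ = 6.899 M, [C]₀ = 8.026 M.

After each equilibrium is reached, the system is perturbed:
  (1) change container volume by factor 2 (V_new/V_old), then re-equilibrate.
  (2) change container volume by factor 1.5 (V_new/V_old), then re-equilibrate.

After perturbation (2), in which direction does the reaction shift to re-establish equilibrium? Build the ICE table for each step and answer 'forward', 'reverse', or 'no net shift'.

Direction: forward

Q₀ = 4.3462e+04 vs Keq = 0.2154 ⇒ Q>K, reverse
Step 1:
                   B          E          C
  Initial     0.2656      6.899      8.026
  Change       5.705     -5.705     -5.705
  Equil        5.971      1.194      2.321
  solve Keq expr → x = -2.853; check Q = 0.2154
Then change container volume by factor 2 (V_new/V_old).
Step 2:
                   B          E          C
  Initial      2.985      0.597       1.16
  Change     -0.2772     0.2772     0.2772
  Equil        2.708     0.8742      1.438
  solve Keq expr → x = 0.1386; check Q = 0.2154
Then change container volume by factor 1.5 (V_new/V_old).
Step 3:
                   B          E          C
  Initial      1.805     0.5828     0.9585
  Change     -0.1308     0.1308     0.1308
  Equil        1.675     0.7136      1.089
  solve Keq expr → x = 0.06538; check Q = 0.2154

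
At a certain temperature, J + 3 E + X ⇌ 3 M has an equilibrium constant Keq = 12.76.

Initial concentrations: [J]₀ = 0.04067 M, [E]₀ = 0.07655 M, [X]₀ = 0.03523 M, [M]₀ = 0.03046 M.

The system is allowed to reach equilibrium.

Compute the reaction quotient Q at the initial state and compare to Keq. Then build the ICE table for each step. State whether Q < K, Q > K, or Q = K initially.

Q₀ = 43.97 vs Keq = 12.76 ⇒ Q>K, reverse
Step 1:
                   J          E          X          M
  Initial    0.04067    0.07655    0.03523    0.03046
  Change    0.002465   0.007394   0.002465  -0.007394
  Equil      0.04313    0.08394    0.03769    0.02307
  solve Keq expr → x = -0.002465; check Q = 12.76

Q₀ = 43.97; Q > K (proceeds reverse)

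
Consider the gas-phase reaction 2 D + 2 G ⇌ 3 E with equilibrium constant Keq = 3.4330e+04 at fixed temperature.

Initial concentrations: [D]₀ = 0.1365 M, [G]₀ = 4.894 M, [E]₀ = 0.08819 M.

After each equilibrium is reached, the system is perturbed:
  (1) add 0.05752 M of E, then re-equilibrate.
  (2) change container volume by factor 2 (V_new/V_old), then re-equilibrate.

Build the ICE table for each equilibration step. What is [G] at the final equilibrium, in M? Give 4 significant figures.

[G]_eq = 2.379 M

Q₀ = 0.001537 vs Keq = 3.4330e+04 ⇒ Q<K, forward
Step 1:
                   D          G          E
  Initial     0.1365      4.894    0.08819
  Change     -0.1363    -0.1363     0.2045
  Equil   1.7961e-04      4.758     0.2927
  solve Keq expr → x = 0.06816; check Q = 3.4330e+04
Then add 0.05752 M of E.
Step 2:
                   D          G          E
  Initial 1.7961e-04      4.758     0.3502
  Change  5.5386e-05 5.5386e-05 -8.3079e-05
  Equil   2.3500e-04      4.758     0.3501
  solve Keq expr → x = -2.7693e-05; check Q = 3.4330e+04
Then change container volume by factor 2 (V_new/V_old).
Step 3:
                   D          G          E
  Initial 1.1750e-04      2.379     0.1751
  Change  4.8563e-05 4.8563e-05 -7.2844e-05
  Equil   1.6606e-04      2.379      0.175
  solve Keq expr → x = -2.4281e-05; check Q = 3.4330e+04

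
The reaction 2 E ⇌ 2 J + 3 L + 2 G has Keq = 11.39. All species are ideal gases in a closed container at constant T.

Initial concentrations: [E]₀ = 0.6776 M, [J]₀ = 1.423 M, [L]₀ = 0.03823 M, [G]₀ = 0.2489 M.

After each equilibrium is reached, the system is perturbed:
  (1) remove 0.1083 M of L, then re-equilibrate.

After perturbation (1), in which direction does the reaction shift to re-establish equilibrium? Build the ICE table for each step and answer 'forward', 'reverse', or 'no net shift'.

Direction: forward

Q₀ = 1.5266e-05 vs Keq = 11.39 ⇒ Q<K, forward
Step 1:
                  E         J         L         G
  Initial    0.6776     1.423   0.03823    0.2489
  Change    -0.4472    0.4472    0.6709    0.4472
  Equil      0.2304      1.87    0.7091    0.6961
  solve Keq expr → x = 0.2236; check Q = 11.39
Then remove 0.1083 M of L.
Step 2:
                  E         J         L         G
  Initial    0.2304      1.87    0.6008    0.6961
  Change   -0.02445   0.02445   0.03668   0.02445
  Equil      0.2059     1.895    0.6375    0.7206
  solve Keq expr → x = 0.01223; check Q = 11.39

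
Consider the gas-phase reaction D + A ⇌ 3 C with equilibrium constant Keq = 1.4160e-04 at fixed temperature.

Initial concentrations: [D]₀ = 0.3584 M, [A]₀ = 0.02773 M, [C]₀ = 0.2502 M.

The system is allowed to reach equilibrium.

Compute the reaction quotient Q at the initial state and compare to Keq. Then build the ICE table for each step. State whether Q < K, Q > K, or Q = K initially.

Q₀ = 1.576; Q > K (proceeds reverse)

Q₀ = 1.576 vs Keq = 1.4160e-04 ⇒ Q>K, reverse
Step 1:
                  D         A         C
  Initial    0.3584   0.02773    0.2502
  Change    0.07719   0.07719   -0.2316
  Equil      0.4356    0.1049   0.01864
  solve Keq expr → x = -0.07719; check Q = 1.4160e-04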